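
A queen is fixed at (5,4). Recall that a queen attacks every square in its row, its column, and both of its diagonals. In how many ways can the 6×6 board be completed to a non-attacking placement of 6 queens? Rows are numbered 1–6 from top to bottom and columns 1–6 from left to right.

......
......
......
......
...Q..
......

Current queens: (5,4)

Branch on row 1: col 1 → 0; col 2 → 0; col 3 → 0; col 5 → 1; col 6 → 0.
Sum: 0 + 0 + 0 + 1 + 0 = 1.

1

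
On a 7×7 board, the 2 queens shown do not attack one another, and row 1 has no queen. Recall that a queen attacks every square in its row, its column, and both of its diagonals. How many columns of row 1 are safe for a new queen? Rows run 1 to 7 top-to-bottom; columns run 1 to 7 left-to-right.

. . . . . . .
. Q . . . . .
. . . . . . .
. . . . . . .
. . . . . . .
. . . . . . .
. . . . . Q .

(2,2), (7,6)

(2,2) attacks row 1 at column 2 and diagonals 1, 3.
(7,6) attacks row 1 at column 6.
Attacked columns: {1, 2, 3, 6}. Safe: {4, 5, 7}.

3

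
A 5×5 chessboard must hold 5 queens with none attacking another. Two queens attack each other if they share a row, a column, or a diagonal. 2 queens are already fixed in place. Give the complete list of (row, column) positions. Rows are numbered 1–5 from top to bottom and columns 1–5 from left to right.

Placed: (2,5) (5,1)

Row 1: attacked by (2,5)→{4,5}; (5,1)→{1,5}. Safe: 2, 3. Place at column 3.
Row 3: attacked by (1,3)→{1,3,5}; (2,5)→{4,5}; (5,1)→{1,3}. Safe: 2. Place at column 2.
Row 4: attacked by (1,3)→{3}; (2,5)→{3,5}; (3,2)→{1,2,3}; (5,1)→{1,2}. Safe: 4. Place at column 4.
Columns [3, 5, 2, 4, 1], r−c [-2, -3, 1, 0, 4], r+c [4, 7, 5, 8, 6] are all distinct, so no two queens attack.

(1,3) (2,5) (3,2) (4,4) (5,1)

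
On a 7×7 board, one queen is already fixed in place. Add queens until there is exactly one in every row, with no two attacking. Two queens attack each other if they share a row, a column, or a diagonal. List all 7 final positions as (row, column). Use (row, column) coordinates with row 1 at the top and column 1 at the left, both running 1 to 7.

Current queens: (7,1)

Row 1: attacked by (7,1)→{1,7}. Safe: 2, 3, 4, 5, 6. Place at column 5.
Row 2: attacked by (1,5)→{4,5,6}; (7,1)→{1,6}. Safe: 2, 3, 7. Place at column 2.
Row 3: attacked by (1,5)→{3,5,7}; (2,2)→{1,2,3}; (7,1)→{1,5}. Safe: 4, 6. Place at column 6.
Row 4: attacked by (1,5)→{2,5}; (2,2)→{2,4}; (3,6)→{5,6,7}; (7,1)→{1,4}. Safe: 3. Place at column 3.
Row 5: attacked by (1,5)→{1,5}; (2,2)→{2,5}; (3,6)→{4,6}; (4,3)→{2,3,4}; (7,1)→{1,3}. Safe: 7. Place at column 7.
Row 6: attacked by (1,5)→{5}; (2,2)→{2,6}; (3,6)→{3,6}; (4,3)→{1,3,5}; (5,7)→{6,7}; (7,1)→{1,2}. Safe: 4. Place at column 4.
Columns [5, 2, 6, 3, 7, 4, 1], r−c [-4, 0, -3, 1, -2, 2, 6], r+c [6, 4, 9, 7, 12, 10, 8] are all distinct, so no two queens attack.

(1,5) (2,2) (3,6) (4,3) (5,7) (6,4) (7,1)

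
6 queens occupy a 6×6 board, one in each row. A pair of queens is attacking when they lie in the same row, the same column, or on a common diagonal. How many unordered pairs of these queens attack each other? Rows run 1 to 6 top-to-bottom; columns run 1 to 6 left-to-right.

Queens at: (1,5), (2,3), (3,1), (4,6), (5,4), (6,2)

0

All columns are distinct and no two queens satisfy |Δrow| = |Δcol|, so no pair attacks.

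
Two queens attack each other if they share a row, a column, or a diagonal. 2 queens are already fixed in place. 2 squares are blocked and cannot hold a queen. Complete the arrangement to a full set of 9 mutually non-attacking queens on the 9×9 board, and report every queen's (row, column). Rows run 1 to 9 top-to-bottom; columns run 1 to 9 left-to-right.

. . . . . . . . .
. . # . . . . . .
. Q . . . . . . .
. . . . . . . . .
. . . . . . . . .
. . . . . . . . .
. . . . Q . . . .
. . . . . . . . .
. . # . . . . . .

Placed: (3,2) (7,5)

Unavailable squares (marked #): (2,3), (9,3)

Row 1: attacked by (3,2)→{2,4}; (7,5)→{5}. Safe: 1, 3, 6, 7, 8, 9. Place at column 9.
Row 2: attacked by (1,9)→{8,9}; (3,2)→{1,2,3}; (7,5)→{5}. Blocked: 3. Safe: 4, 6, 7. Place at column 6.
Row 4: attacked by (1,9)→{6,9}; (2,6)→{4,6,8}; (3,2)→{1,2,3}; (7,5)→{2,5,8}. Safe: 7. Place at column 7.
Row 5: attacked by (1,9)→{5,9}; (2,6)→{3,6,9}; (3,2)→{2,4}; (4,7)→{6,7,8}; (7,5)→{3,5,7}. Safe: 1. Place at column 1.
Row 6: attacked by (1,9)→{4,9}; (2,6)→{2,6}; (3,2)→{2,5}; (4,7)→{5,7,9}; (5,1)→{1,2}; (7,5)→{4,5,6}. Safe: 3, 8. Place at column 3.
Row 8: attacked by (1,9)→{2,9}; (2,6)→{6}; (3,2)→{2,7}; (4,7)→{3,7}; (5,1)→{1,4}; (6,3)→{1,3,5}; (7,5)→{4,5,6}. Safe: 8. Place at column 8.
Row 9: attacked by (1,9)→{1,9}; (2,6)→{6}; (3,2)→{2,8}; (4,7)→{2,7}; (5,1)→{1,5}; (6,3)→{3,6}; (7,5)→{3,5,7}; (8,8)→{7,8,9}. Blocked: 3. Safe: 4. Place at column 4.
Columns [9, 6, 2, 7, 1, 3, 5, 8, 4], r−c [-8, -4, 1, -3, 4, 3, 2, 0, 5], r+c [10, 8, 5, 11, 6, 9, 12, 16, 13] are all distinct, so no two queens attack.

(1,9) (2,6) (3,2) (4,7) (5,1) (6,3) (7,5) (8,8) (9,4)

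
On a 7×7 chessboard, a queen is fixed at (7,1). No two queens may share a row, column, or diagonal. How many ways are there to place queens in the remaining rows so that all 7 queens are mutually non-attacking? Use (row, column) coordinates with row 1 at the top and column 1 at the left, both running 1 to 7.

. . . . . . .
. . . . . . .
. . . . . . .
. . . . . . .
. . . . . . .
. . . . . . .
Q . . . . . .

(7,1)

Branch on row 1: col 2 → 0; col 3 → 1; col 4 → 1; col 5 → 1; col 6 → 1.
Sum: 0 + 1 + 1 + 1 + 1 = 4.

4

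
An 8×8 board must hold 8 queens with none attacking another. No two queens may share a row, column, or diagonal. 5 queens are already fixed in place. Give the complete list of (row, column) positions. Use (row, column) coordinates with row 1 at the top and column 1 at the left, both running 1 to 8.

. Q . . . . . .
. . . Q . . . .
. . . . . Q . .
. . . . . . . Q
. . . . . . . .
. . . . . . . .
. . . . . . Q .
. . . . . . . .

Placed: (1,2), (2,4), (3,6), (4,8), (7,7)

(1,2) (2,4) (3,6) (4,8) (5,3) (6,1) (7,7) (8,5)

Row 5: attacked by (1,2)→{2,6}; (2,4)→{1,4,7}; (3,6)→{4,6,8}; (4,8)→{7,8}; (7,7)→{5,7}. Safe: 3. Place at column 3.
Row 6: attacked by (1,2)→{2,7}; (2,4)→{4,8}; (3,6)→{3,6}; (4,8)→{6,8}; (5,3)→{2,3,4}; (7,7)→{6,7,8}. Safe: 1, 5. Place at column 1.
Row 8: attacked by (1,2)→{2}; (2,4)→{4}; (3,6)→{1,6}; (4,8)→{4,8}; (5,3)→{3,6}; (6,1)→{1,3}; (7,7)→{6,7,8}. Safe: 5. Place at column 5.
Columns [2, 4, 6, 8, 3, 1, 7, 5], r−c [-1, -2, -3, -4, 2, 5, 0, 3], r+c [3, 6, 9, 12, 8, 7, 14, 13] are all distinct, so no two queens attack.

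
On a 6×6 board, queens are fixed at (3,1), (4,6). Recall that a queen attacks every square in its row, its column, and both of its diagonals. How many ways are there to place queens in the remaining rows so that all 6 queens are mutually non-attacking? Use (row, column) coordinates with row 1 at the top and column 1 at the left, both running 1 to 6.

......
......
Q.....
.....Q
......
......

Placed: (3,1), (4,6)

1

Branch on row 1: col 2 → 0; col 4 → 0; col 5 → 1.
Sum: 0 + 0 + 1 = 1.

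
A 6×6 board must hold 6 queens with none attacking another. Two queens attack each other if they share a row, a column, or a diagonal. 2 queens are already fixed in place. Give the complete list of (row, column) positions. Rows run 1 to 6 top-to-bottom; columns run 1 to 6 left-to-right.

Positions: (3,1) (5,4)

Row 1: attacked by (3,1)→{1,3}; (5,4)→{4}. Safe: 2, 5, 6. Place at column 5.
Row 2: attacked by (1,5)→{4,5,6}; (3,1)→{1,2}; (5,4)→{1,4}. Safe: 3. Place at column 3.
Row 4: attacked by (1,5)→{2,5}; (2,3)→{1,3,5}; (3,1)→{1,2}; (5,4)→{3,4,5}. Safe: 6. Place at column 6.
Row 6: attacked by (1,5)→{5}; (2,3)→{3}; (3,1)→{1,4}; (4,6)→{4,6}; (5,4)→{3,4,5}. Safe: 2. Place at column 2.
Columns [5, 3, 1, 6, 4, 2], r−c [-4, -1, 2, -2, 1, 4], r+c [6, 5, 4, 10, 9, 8] are all distinct, so no two queens attack.

(1,5) (2,3) (3,1) (4,6) (5,4) (6,2)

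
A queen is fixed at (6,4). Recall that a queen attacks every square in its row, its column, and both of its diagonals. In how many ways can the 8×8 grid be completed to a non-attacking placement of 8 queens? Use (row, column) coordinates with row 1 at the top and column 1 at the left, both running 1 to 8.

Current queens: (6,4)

12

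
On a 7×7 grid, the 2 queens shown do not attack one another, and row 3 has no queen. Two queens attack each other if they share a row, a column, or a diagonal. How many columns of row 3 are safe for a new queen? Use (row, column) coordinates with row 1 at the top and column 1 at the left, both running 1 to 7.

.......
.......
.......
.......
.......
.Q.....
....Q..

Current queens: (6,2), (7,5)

4

(6,2) attacks row 3 at column 2 and diagonals 5.
(7,5) attacks row 3 at column 5 and diagonals 1.
Attacked columns: {1, 2, 5}. Safe: {3, 4, 6, 7}.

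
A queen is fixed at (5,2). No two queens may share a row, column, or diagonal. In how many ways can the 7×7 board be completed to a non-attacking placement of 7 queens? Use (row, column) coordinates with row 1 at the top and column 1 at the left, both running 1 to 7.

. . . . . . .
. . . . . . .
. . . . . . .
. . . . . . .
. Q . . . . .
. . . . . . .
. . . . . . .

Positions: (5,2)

6

Branch on row 1: col 1 → 1; col 3 → 1; col 4 → 2; col 5 → 1; col 7 → 1.
Sum: 1 + 1 + 2 + 1 + 1 = 6.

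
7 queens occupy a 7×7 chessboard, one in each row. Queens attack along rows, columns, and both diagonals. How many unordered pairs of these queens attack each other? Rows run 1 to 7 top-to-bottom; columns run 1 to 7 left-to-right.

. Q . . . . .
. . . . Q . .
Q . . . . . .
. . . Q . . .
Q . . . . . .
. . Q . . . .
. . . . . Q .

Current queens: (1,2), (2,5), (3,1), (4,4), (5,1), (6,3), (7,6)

1

Same column: (3,1)–(5,1) (column 1).
Total attacking pairs: 1.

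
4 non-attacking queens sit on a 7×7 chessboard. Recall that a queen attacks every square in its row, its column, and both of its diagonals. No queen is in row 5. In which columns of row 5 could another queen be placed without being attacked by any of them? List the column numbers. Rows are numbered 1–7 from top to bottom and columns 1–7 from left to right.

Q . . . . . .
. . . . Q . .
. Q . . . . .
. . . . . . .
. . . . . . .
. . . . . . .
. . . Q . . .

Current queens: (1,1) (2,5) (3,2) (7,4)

(1,1) attacks row 5 at column 1 and diagonals 5.
(2,5) attacks row 5 at column 5 and diagonals 2.
(3,2) attacks row 5 at column 2 and diagonals 4.
(7,4) attacks row 5 at column 4 and diagonals 2, 6.
Attacked columns: {1, 2, 4, 5, 6}. Safe: {3, 7}.

columns 3, 7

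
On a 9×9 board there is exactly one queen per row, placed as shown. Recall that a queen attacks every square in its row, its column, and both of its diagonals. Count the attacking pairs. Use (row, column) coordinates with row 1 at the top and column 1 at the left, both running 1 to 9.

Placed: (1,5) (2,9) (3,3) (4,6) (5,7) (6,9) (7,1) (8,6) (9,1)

Same column: (2,9)–(6,9) (column 9); (4,6)–(8,6) (column 6); (7,1)–(9,1) (column 1).
Same diagonal: (1,5)–(3,3) (|1−3| = |5−3| = 2); (4,6)–(5,7) (|4−5| = |6−7| = 1); (4,6)–(9,1) (|4−9| = |6−1| = 5).
Total attacking pairs: 6.

6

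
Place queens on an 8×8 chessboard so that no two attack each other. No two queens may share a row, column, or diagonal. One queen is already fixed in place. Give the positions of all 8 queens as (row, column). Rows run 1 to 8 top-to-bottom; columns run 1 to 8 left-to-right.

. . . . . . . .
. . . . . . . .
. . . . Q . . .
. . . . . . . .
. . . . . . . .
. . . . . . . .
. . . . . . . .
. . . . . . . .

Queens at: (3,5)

(1,6) (2,3) (3,5) (4,7) (5,1) (6,4) (7,2) (8,8)

Row 1: attacked by (3,5)→{3,5,7}. Safe: 1, 2, 4, 6, 8. Place at column 6.
Row 2: attacked by (1,6)→{5,6,7}; (3,5)→{4,5,6}. Safe: 1, 2, 3, 8. Place at column 3.
Row 4: attacked by (1,6)→{3,6}; (2,3)→{1,3,5}; (3,5)→{4,5,6}. Safe: 2, 7, 8. Place at column 7.
Row 5: attacked by (1,6)→{2,6}; (2,3)→{3,6}; (3,5)→{3,5,7}; (4,7)→{6,7,8}. Safe: 1, 4. Place at column 1.
Row 6: attacked by (1,6)→{1,6}; (2,3)→{3,7}; (3,5)→{2,5,8}; (4,7)→{5,7}; (5,1)→{1,2}. Safe: 4. Place at column 4.
Row 7: attacked by (1,6)→{6}; (2,3)→{3,8}; (3,5)→{1,5}; (4,7)→{4,7}; (5,1)→{1,3}; (6,4)→{3,4,5}. Safe: 2. Place at column 2.
Row 8: attacked by (1,6)→{6}; (2,3)→{3}; (3,5)→{5}; (4,7)→{3,7}; (5,1)→{1,4}; (6,4)→{2,4,6}; (7,2)→{1,2,3}. Safe: 8. Place at column 8.
Columns [6, 3, 5, 7, 1, 4, 2, 8], r−c [-5, -1, -2, -3, 4, 2, 5, 0], r+c [7, 5, 8, 11, 6, 10, 9, 16] are all distinct, so no two queens attack.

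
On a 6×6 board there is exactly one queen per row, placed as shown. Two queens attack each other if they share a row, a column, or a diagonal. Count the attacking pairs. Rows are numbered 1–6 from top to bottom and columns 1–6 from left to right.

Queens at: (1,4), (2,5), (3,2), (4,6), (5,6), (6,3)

3

Same column: (4,6)–(5,6) (column 6).
Same diagonal: (1,4)–(2,5) (|1−2| = |4−5| = 1); (1,4)–(3,2) (|1−3| = |4−2| = 2).
Total attacking pairs: 3.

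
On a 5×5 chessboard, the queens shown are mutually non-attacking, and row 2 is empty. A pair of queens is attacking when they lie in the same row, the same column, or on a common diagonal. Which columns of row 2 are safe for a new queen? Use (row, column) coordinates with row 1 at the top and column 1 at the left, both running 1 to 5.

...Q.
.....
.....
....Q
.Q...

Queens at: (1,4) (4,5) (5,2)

columns 1

(1,4) attacks row 2 at column 4 and diagonals 3, 5.
(4,5) attacks row 2 at column 5 and diagonals 3.
(5,2) attacks row 2 at column 2 and diagonals 5.
Attacked columns: {2, 3, 4, 5}. Safe: {1}.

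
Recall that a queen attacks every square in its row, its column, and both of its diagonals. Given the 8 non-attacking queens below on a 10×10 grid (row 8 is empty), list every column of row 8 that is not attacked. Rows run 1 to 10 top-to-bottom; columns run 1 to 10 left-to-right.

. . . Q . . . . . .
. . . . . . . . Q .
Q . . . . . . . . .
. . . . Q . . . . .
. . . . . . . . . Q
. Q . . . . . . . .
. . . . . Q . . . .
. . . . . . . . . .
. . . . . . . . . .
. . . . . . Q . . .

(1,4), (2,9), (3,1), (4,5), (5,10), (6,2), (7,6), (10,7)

(1,4) attacks row 8 at column 4.
(2,9) attacks row 8 at column 9 and diagonals 3.
(3,1) attacks row 8 at column 1 and diagonals 6.
(4,5) attacks row 8 at column 5 and diagonals 1, 9.
(5,10) attacks row 8 at column 10 and diagonals 7.
(6,2) attacks row 8 at column 2 and diagonals 4.
(7,6) attacks row 8 at column 6 and diagonals 5, 7.
(10,7) attacks row 8 at column 7 and diagonals 5, 9.
Attacked columns: {1, 2, 3, 4, 5, 6, 7, 9, 10}. Safe: {8}.

columns 8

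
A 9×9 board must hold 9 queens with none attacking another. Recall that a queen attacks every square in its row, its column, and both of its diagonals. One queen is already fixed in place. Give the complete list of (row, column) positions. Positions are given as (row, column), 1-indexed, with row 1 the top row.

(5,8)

Row 1: attacked by (5,8)→{4,8}. Safe: 1, 2, 3, 5, 6, 7, 9. Place at column 9.
Row 2: attacked by (1,9)→{8,9}; (5,8)→{5,8}. Safe: 1, 2, 3, 4, 6, 7. Place at column 3.
Row 3: attacked by (1,9)→{7,9}; (2,3)→{2,3,4}; (5,8)→{6,8}. Safe: 1, 5. Place at column 5.
Row 4: attacked by (1,9)→{6,9}; (2,3)→{1,3,5}; (3,5)→{4,5,6}; (5,8)→{7,8,9}. Safe: 2. Place at column 2.
Row 6: attacked by (1,9)→{4,9}; (2,3)→{3,7}; (3,5)→{2,5,8}; (4,2)→{2,4}; (5,8)→{7,8,9}. Safe: 1, 6. Place at column 1.
Row 7: attacked by (1,9)→{3,9}; (2,3)→{3,8}; (3,5)→{1,5,9}; (4,2)→{2,5}; (5,8)→{6,8}; (6,1)→{1,2}. Safe: 4, 7. Place at column 7.
Row 8: attacked by (1,9)→{2,9}; (2,3)→{3,9}; (3,5)→{5}; (4,2)→{2,6}; (5,8)→{5,8}; (6,1)→{1,3}; (7,7)→{6,7,8}. Safe: 4. Place at column 4.
Row 9: attacked by (1,9)→{1,9}; (2,3)→{3}; (3,5)→{5}; (4,2)→{2,7}; (5,8)→{4,8}; (6,1)→{1,4}; (7,7)→{5,7,9}; (8,4)→{3,4,5}. Safe: 6. Place at column 6.
Columns [9, 3, 5, 2, 8, 1, 7, 4, 6], r−c [-8, -1, -2, 2, -3, 5, 0, 4, 3], r+c [10, 5, 8, 6, 13, 7, 14, 12, 15] are all distinct, so no two queens attack.

(1,9) (2,3) (3,5) (4,2) (5,8) (6,1) (7,7) (8,4) (9,6)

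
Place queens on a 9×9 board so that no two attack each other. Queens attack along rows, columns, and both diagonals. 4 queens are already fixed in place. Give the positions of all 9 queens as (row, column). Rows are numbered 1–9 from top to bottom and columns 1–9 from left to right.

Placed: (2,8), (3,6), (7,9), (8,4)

(1,5) (2,8) (3,6) (4,1) (5,3) (6,7) (7,9) (8,4) (9,2)

Row 1: attacked by (2,8)→{7,8,9}; (3,6)→{4,6,8}; (7,9)→{3,9}; (8,4)→{4}. Safe: 1, 2, 5. Place at column 5.
Row 4: attacked by (1,5)→{2,5,8}; (2,8)→{6,8}; (3,6)→{5,6,7}; (7,9)→{6,9}; (8,4)→{4,8}. Safe: 1, 3. Place at column 1.
Row 5: attacked by (1,5)→{1,5,9}; (2,8)→{5,8}; (3,6)→{4,6,8}; (4,1)→{1,2}; (7,9)→{7,9}; (8,4)→{1,4,7}. Safe: 3. Place at column 3.
Row 6: attacked by (1,5)→{5}; (2,8)→{4,8}; (3,6)→{3,6,9}; (4,1)→{1,3}; (5,3)→{2,3,4}; (7,9)→{8,9}; (8,4)→{2,4,6}. Safe: 7. Place at column 7.
Row 9: attacked by (1,5)→{5}; (2,8)→{1,8}; (3,6)→{6}; (4,1)→{1,6}; (5,3)→{3,7}; (6,7)→{4,7}; (7,9)→{7,9}; (8,4)→{3,4,5}. Safe: 2. Place at column 2.
Columns [5, 8, 6, 1, 3, 7, 9, 4, 2], r−c [-4, -6, -3, 3, 2, -1, -2, 4, 7], r+c [6, 10, 9, 5, 8, 13, 16, 12, 11] are all distinct, so no two queens attack.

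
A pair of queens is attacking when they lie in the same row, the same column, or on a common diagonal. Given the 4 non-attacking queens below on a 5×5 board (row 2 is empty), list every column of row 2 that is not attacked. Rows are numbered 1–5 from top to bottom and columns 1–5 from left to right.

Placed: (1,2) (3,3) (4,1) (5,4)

columns 5

(1,2) attacks row 2 at column 2 and diagonals 1, 3.
(3,3) attacks row 2 at column 3 and diagonals 2, 4.
(4,1) attacks row 2 at column 1 and diagonals 3.
(5,4) attacks row 2 at column 4 and diagonals 1.
Attacked columns: {1, 2, 3, 4}. Safe: {5}.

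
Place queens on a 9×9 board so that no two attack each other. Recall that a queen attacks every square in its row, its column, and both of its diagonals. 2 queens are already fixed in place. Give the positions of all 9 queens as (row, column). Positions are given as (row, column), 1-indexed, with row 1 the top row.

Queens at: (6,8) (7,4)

(1,7) (2,1) (3,6) (4,2) (5,5) (6,8) (7,4) (8,9) (9,3)

Row 1: attacked by (6,8)→{3,8}; (7,4)→{4}. Safe: 1, 2, 5, 6, 7, 9. Place at column 7.
Row 2: attacked by (1,7)→{6,7,8}; (6,8)→{4,8}; (7,4)→{4,9}. Safe: 1, 2, 3, 5. Place at column 1.
Row 3: attacked by (1,7)→{5,7,9}; (2,1)→{1,2}; (6,8)→{5,8}; (7,4)→{4,8}. Safe: 3, 6. Place at column 6.
Row 4: attacked by (1,7)→{4,7}; (2,1)→{1,3}; (3,6)→{5,6,7}; (6,8)→{6,8}; (7,4)→{1,4,7}. Safe: 2, 9. Place at column 2.
Row 5: attacked by (1,7)→{3,7}; (2,1)→{1,4}; (3,6)→{4,6,8}; (4,2)→{1,2,3}; (6,8)→{7,8,9}; (7,4)→{2,4,6}. Safe: 5. Place at column 5.
Row 8: attacked by (1,7)→{7}; (2,1)→{1,7}; (3,6)→{1,6}; (4,2)→{2,6}; (5,5)→{2,5,8}; (6,8)→{6,8}; (7,4)→{3,4,5}. Safe: 9. Place at column 9.
Row 9: attacked by (1,7)→{7}; (2,1)→{1,8}; (3,6)→{6}; (4,2)→{2,7}; (5,5)→{1,5,9}; (6,8)→{5,8}; (7,4)→{2,4,6}; (8,9)→{8,9}. Safe: 3. Place at column 3.
Columns [7, 1, 6, 2, 5, 8, 4, 9, 3], r−c [-6, 1, -3, 2, 0, -2, 3, -1, 6], r+c [8, 3, 9, 6, 10, 14, 11, 17, 12] are all distinct, so no two queens attack.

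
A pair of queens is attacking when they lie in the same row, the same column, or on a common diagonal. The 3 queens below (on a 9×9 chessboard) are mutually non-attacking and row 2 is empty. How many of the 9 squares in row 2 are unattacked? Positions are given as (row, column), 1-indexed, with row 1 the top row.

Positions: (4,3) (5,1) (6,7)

4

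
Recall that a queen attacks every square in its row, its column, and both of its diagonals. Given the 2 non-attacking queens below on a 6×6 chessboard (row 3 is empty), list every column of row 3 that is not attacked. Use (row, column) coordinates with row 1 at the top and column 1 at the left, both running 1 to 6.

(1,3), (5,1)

(1,3) attacks row 3 at column 3 and diagonals 1, 5.
(5,1) attacks row 3 at column 1 and diagonals 3.
Attacked columns: {1, 3, 5}. Safe: {2, 4, 6}.

columns 2, 4, 6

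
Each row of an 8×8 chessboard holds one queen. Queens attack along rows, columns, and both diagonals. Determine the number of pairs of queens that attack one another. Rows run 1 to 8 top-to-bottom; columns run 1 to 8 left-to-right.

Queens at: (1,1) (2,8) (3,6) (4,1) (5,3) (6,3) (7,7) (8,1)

9

Same column: (1,1)–(4,1) (column 1); (1,1)–(8,1) (column 1); (4,1)–(8,1) (column 1); (5,3)–(6,3) (column 3).
Same diagonal: (1,1)–(7,7) (|1−7| = |1−7| = 6); (3,6)–(6,3) (|3−6| = |6−3| = 3); (3,6)–(8,1) (|3−8| = |6−1| = 5); (4,1)–(6,3) (|4−6| = |1−3| = 2); (6,3)–(8,1) (|6−8| = |3−1| = 2).
Total attacking pairs: 9.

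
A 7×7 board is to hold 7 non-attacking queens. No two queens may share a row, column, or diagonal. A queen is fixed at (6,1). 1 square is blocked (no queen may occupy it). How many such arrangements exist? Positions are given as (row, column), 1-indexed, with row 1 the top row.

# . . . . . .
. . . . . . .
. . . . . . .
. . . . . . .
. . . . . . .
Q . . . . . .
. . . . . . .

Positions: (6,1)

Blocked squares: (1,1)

Branch on row 1: col 2 → 1; col 3 → 1; col 4 → 2; col 5 → 2; col 7 → 1.
Sum: 1 + 1 + 2 + 2 + 1 = 7.

7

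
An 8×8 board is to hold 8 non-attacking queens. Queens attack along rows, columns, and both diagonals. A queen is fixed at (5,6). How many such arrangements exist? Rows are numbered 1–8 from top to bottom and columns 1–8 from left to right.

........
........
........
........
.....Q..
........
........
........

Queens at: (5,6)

Branch on row 1: col 1 → 0; col 3 → 2; col 4 → 6; col 5 → 0; col 7 → 3; col 8 → 1.
Sum: 0 + 2 + 6 + 0 + 3 + 1 = 12.

12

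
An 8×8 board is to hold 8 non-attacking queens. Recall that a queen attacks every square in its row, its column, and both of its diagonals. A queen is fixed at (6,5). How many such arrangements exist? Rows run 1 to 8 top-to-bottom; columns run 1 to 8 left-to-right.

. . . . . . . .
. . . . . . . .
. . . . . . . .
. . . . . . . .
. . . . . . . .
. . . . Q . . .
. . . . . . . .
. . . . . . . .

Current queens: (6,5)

Branch on row 1: col 1 → 0; col 2 → 2; col 3 → 2; col 4 → 1; col 6 → 3; col 7 → 2; col 8 → 2.
Sum: 0 + 2 + 2 + 1 + 3 + 2 + 2 = 12.

12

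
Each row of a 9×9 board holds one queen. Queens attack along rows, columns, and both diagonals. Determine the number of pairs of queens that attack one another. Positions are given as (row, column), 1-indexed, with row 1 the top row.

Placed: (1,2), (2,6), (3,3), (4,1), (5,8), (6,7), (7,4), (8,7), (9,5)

Same column: (6,7)–(8,7) (column 7).
Same diagonal: (1,2)–(6,7) (|1−6| = |2−7| = 5); (4,1)–(7,4) (|4−7| = |1−4| = 3); (5,8)–(6,7) (|5−6| = |8−7| = 1).
Total attacking pairs: 4.

4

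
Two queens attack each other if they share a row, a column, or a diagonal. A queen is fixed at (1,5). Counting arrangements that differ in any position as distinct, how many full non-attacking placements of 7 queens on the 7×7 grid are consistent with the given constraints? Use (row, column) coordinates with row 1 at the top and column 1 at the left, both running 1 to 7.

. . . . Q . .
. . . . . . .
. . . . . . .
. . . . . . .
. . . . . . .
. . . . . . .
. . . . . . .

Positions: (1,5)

Branch on row 2: col 1 → 2; col 2 → 1; col 3 → 1; col 7 → 2.
Sum: 2 + 1 + 1 + 2 = 6.

6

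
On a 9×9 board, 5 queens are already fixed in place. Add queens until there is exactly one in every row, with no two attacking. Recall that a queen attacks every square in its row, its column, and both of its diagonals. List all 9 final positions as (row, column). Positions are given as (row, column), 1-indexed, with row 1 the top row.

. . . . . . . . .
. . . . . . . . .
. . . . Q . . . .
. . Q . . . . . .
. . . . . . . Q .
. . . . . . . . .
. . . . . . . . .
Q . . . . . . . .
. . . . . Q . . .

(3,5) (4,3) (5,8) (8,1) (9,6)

Row 1: attacked by (3,5)→{3,5,7}; (4,3)→{3,6}; (5,8)→{4,8}; (8,1)→{1,8}; (9,6)→{6}. Safe: 2, 9. Place at column 2.
Row 2: attacked by (1,2)→{1,2,3}; (3,5)→{4,5,6}; (4,3)→{1,3,5}; (5,8)→{5,8}; (8,1)→{1,7}; (9,6)→{6}. Safe: 9. Place at column 9.
Row 6: attacked by (1,2)→{2,7}; (2,9)→{5,9}; (3,5)→{2,5,8}; (4,3)→{1,3,5}; (5,8)→{7,8,9}; (8,1)→{1,3}; (9,6)→{3,6,9}. Safe: 4. Place at column 4.
Row 7: attacked by (1,2)→{2,8}; (2,9)→{4,9}; (3,5)→{1,5,9}; (4,3)→{3,6}; (5,8)→{6,8}; (6,4)→{3,4,5}; (8,1)→{1,2}; (9,6)→{4,6,8}. Safe: 7. Place at column 7.
Columns [2, 9, 5, 3, 8, 4, 7, 1, 6], r−c [-1, -7, -2, 1, -3, 2, 0, 7, 3], r+c [3, 11, 8, 7, 13, 10, 14, 9, 15] are all distinct, so no two queens attack.

(1,2) (2,9) (3,5) (4,3) (5,8) (6,4) (7,7) (8,1) (9,6)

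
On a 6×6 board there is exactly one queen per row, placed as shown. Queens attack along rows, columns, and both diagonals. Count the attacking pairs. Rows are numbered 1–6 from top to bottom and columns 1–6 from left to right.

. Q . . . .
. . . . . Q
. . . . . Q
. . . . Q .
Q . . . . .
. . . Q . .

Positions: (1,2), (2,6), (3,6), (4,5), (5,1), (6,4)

Same column: (2,6)–(3,6) (column 6).
Same diagonal: (1,2)–(4,5) (|1−4| = |2−5| = 3); (3,6)–(4,5) (|3−4| = |6−5| = 1).
Total attacking pairs: 3.

3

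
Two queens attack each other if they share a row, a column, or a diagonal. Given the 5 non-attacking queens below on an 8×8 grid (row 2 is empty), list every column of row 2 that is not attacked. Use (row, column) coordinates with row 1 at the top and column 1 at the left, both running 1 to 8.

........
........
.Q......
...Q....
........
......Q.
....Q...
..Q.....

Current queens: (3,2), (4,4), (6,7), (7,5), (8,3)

(3,2) attacks row 2 at column 2 and diagonals 1, 3.
(4,4) attacks row 2 at column 4 and diagonals 2, 6.
(6,7) attacks row 2 at column 7 and diagonals 3.
(7,5) attacks row 2 at column 5.
(8,3) attacks row 2 at column 3.
Attacked columns: {1, 2, 3, 4, 5, 6, 7}. Safe: {8}.

columns 8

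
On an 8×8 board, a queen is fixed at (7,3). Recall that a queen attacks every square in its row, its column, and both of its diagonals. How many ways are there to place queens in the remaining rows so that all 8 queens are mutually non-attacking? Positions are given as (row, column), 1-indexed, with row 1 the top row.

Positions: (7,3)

14

Branch on row 1: col 1 → 0; col 2 → 1; col 4 → 6; col 5 → 3; col 6 → 0; col 7 → 3; col 8 → 1.
Sum: 0 + 1 + 6 + 3 + 0 + 3 + 1 = 14.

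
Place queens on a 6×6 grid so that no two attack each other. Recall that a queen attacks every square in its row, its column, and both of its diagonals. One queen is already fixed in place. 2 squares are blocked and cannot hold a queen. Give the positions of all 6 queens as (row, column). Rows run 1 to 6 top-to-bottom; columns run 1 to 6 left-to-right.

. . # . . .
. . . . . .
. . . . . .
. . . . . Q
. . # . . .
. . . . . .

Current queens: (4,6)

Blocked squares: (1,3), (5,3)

(1,5) (2,3) (3,1) (4,6) (5,4) (6,2)

Row 1: attacked by (4,6)→{3,6}. Blocked: 3. Safe: 1, 2, 4, 5. Place at column 5.
Row 2: attacked by (1,5)→{4,5,6}; (4,6)→{4,6}. Safe: 1, 2, 3. Place at column 3.
Row 3: attacked by (1,5)→{3,5}; (2,3)→{2,3,4}; (4,6)→{5,6}. Safe: 1. Place at column 1.
Row 5: attacked by (1,5)→{1,5}; (2,3)→{3,6}; (3,1)→{1,3}; (4,6)→{5,6}. Blocked: 3. Safe: 2, 4. Place at column 4.
Row 6: attacked by (1,5)→{5}; (2,3)→{3}; (3,1)→{1,4}; (4,6)→{4,6}; (5,4)→{3,4,5}. Safe: 2. Place at column 2.
Columns [5, 3, 1, 6, 4, 2], r−c [-4, -1, 2, -2, 1, 4], r+c [6, 5, 4, 10, 9, 8] are all distinct, so no two queens attack.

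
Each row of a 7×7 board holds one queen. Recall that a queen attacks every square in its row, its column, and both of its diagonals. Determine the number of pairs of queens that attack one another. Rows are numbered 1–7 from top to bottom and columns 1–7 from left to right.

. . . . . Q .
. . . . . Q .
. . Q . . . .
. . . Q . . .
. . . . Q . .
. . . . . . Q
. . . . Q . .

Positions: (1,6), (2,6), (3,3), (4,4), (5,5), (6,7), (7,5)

Same column: (1,6)–(2,6) (column 6); (5,5)–(7,5) (column 5).
Same diagonal: (2,6)–(4,4) (|2−4| = |6−4| = 2); (3,3)–(4,4) (|3−4| = |3−4| = 1); (3,3)–(5,5) (|3−5| = |3−5| = 2); (4,4)–(5,5) (|4−5| = |4−5| = 1).
Total attacking pairs: 6.

6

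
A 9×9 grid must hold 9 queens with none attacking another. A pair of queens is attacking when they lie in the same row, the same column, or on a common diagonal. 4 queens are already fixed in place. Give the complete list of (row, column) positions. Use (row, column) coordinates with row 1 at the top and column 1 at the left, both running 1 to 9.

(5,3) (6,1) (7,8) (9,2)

Row 1: attacked by (5,3)→{3,7}; (6,1)→{1,6}; (7,8)→{2,8}; (9,2)→{2}. Safe: 4, 5, 9. Place at column 4.
Row 2: attacked by (1,4)→{3,4,5}; (5,3)→{3,6}; (6,1)→{1,5}; (7,8)→{3,8}; (9,2)→{2,9}. Safe: 7. Place at column 7.
Row 3: attacked by (1,4)→{2,4,6}; (2,7)→{6,7,8}; (5,3)→{1,3,5}; (6,1)→{1,4}; (7,8)→{4,8}; (9,2)→{2,8}. Safe: 9. Place at column 9.
Row 4: attacked by (1,4)→{1,4,7}; (2,7)→{5,7,9}; (3,9)→{8,9}; (5,3)→{2,3,4}; (6,1)→{1,3}; (7,8)→{5,8}; (9,2)→{2,7}. Safe: 6. Place at column 6.
Row 8: attacked by (1,4)→{4}; (2,7)→{1,7}; (3,9)→{4,9}; (4,6)→{2,6}; (5,3)→{3,6}; (6,1)→{1,3}; (7,8)→{7,8,9}; (9,2)→{1,2,3}. Safe: 5. Place at column 5.
Columns [4, 7, 9, 6, 3, 1, 8, 5, 2], r−c [-3, -5, -6, -2, 2, 5, -1, 3, 7], r+c [5, 9, 12, 10, 8, 7, 15, 13, 11] are all distinct, so no two queens attack.

(1,4) (2,7) (3,9) (4,6) (5,3) (6,1) (7,8) (8,5) (9,2)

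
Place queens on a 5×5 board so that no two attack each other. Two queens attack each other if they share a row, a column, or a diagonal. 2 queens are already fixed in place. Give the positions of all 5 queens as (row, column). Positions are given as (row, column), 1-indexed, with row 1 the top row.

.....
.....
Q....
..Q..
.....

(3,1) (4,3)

Row 1: attacked by (3,1)→{1,3}; (4,3)→{3}. Safe: 2, 4, 5. Place at column 2.
Row 2: attacked by (1,2)→{1,2,3}; (3,1)→{1,2}; (4,3)→{1,3,5}. Safe: 4. Place at column 4.
Row 5: attacked by (1,2)→{2}; (2,4)→{1,4}; (3,1)→{1,3}; (4,3)→{2,3,4}. Safe: 5. Place at column 5.
Columns [2, 4, 1, 3, 5], r−c [-1, -2, 2, 1, 0], r+c [3, 6, 4, 7, 10] are all distinct, so no two queens attack.

(1,2) (2,4) (3,1) (4,3) (5,5)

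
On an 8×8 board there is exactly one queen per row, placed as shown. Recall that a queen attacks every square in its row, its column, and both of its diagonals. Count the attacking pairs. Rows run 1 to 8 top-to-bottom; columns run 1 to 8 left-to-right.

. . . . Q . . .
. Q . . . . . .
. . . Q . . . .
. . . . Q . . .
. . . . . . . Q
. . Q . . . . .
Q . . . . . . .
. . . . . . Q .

3

Same column: (1,5)–(4,5) (column 5).
Same diagonal: (3,4)–(4,5) (|3−4| = |4−5| = 1); (4,5)–(6,3) (|4−6| = |5−3| = 2).
Total attacking pairs: 3.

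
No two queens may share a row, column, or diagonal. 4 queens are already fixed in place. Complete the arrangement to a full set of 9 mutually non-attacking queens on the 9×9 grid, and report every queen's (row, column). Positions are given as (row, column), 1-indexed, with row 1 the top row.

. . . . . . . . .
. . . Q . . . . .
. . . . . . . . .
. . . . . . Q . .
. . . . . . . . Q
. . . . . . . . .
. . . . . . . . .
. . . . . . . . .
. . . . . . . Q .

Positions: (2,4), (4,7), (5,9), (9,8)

Row 1: attacked by (2,4)→{3,4,5}; (4,7)→{4,7}; (5,9)→{5,9}; (9,8)→{8}. Safe: 1, 2, 6. Place at column 2.
Row 3: attacked by (1,2)→{2,4}; (2,4)→{3,4,5}; (4,7)→{6,7,8}; (5,9)→{7,9}; (9,8)→{2,8}. Safe: 1. Place at column 1.
Row 6: attacked by (1,2)→{2,7}; (2,4)→{4,8}; (3,1)→{1,4}; (4,7)→{5,7,9}; (5,9)→{8,9}; (9,8)→{5,8}. Safe: 3, 6. Place at column 6.
Row 7: attacked by (1,2)→{2,8}; (2,4)→{4,9}; (3,1)→{1,5}; (4,7)→{4,7}; (5,9)→{7,9}; (6,6)→{5,6,7}; (9,8)→{6,8}. Safe: 3. Place at column 3.
Row 8: attacked by (1,2)→{2,9}; (2,4)→{4}; (3,1)→{1,6}; (4,7)→{3,7}; (5,9)→{6,9}; (6,6)→{4,6,8}; (7,3)→{2,3,4}; (9,8)→{7,8,9}. Safe: 5. Place at column 5.
Columns [2, 4, 1, 7, 9, 6, 3, 5, 8], r−c [-1, -2, 2, -3, -4, 0, 4, 3, 1], r+c [3, 6, 4, 11, 14, 12, 10, 13, 17] are all distinct, so no two queens attack.

(1,2) (2,4) (3,1) (4,7) (5,9) (6,6) (7,3) (8,5) (9,8)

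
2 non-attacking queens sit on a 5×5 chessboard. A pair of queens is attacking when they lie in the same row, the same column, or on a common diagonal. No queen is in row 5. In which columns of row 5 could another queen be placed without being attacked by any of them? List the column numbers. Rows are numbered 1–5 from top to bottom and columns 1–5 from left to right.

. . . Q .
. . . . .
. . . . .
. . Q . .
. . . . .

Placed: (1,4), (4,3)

(1,4) attacks row 5 at column 4.
(4,3) attacks row 5 at column 3 and diagonals 2, 4.
Attacked columns: {2, 3, 4}. Safe: {1, 5}.

columns 1, 5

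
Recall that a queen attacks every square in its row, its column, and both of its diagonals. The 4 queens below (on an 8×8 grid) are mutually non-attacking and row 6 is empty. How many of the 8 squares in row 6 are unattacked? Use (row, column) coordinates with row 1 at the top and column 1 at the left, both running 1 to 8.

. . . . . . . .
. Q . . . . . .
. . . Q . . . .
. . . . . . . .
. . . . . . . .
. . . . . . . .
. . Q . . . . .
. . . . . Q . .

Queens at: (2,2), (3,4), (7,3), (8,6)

1

(2,2) attacks row 6 at column 2 and diagonals 6.
(3,4) attacks row 6 at column 4 and diagonals 1, 7.
(7,3) attacks row 6 at column 3 and diagonals 2, 4.
(8,6) attacks row 6 at column 6 and diagonals 4, 8.
Attacked columns: {1, 2, 3, 4, 6, 7, 8}. Safe: {5}.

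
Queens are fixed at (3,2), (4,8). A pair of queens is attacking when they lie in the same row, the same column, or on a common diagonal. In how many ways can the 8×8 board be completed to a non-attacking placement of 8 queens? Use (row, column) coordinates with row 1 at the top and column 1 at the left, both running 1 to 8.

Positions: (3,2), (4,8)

Branch on row 1: col 1 → 0; col 3 → 4; col 6 → 1; col 7 → 1.
Sum: 0 + 4 + 1 + 1 = 6.

6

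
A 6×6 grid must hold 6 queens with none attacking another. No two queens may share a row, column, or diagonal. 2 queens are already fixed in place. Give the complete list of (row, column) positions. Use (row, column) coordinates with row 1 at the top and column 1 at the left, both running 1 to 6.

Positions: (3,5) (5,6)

(1,4) (2,1) (3,5) (4,2) (5,6) (6,3)

Row 1: attacked by (3,5)→{3,5}; (5,6)→{2,6}. Safe: 1, 4. Place at column 4.
Row 2: attacked by (1,4)→{3,4,5}; (3,5)→{4,5,6}; (5,6)→{3,6}. Safe: 1, 2. Place at column 1.
Row 4: attacked by (1,4)→{1,4}; (2,1)→{1,3}; (3,5)→{4,5,6}; (5,6)→{5,6}. Safe: 2. Place at column 2.
Row 6: attacked by (1,4)→{4}; (2,1)→{1,5}; (3,5)→{2,5}; (4,2)→{2,4}; (5,6)→{5,6}. Safe: 3. Place at column 3.
Columns [4, 1, 5, 2, 6, 3], r−c [-3, 1, -2, 2, -1, 3], r+c [5, 3, 8, 6, 11, 9] are all distinct, so no two queens attack.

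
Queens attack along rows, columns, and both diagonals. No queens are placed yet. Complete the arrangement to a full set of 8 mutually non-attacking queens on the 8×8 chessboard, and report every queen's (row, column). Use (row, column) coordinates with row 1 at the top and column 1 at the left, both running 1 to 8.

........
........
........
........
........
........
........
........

(1,8) (2,2) (3,4) (4,1) (5,7) (6,5) (7,3) (8,6)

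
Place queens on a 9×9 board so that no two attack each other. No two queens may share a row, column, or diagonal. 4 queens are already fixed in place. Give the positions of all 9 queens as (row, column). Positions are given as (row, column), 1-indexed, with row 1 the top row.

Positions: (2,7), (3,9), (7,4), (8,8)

(1,2) (2,7) (3,9) (4,6) (5,3) (6,1) (7,4) (8,8) (9,5)

Row 1: attacked by (2,7)→{6,7,8}; (3,9)→{7,9}; (7,4)→{4}; (8,8)→{1,8}. Safe: 2, 3, 5. Place at column 2.
Row 4: attacked by (1,2)→{2,5}; (2,7)→{5,7,9}; (3,9)→{8,9}; (7,4)→{1,4,7}; (8,8)→{4,8}. Safe: 3, 6. Place at column 6.
Row 5: attacked by (1,2)→{2,6}; (2,7)→{4,7}; (3,9)→{7,9}; (4,6)→{5,6,7}; (7,4)→{2,4,6}; (8,8)→{5,8}. Safe: 1, 3. Place at column 3.
Row 6: attacked by (1,2)→{2,7}; (2,7)→{3,7}; (3,9)→{6,9}; (4,6)→{4,6,8}; (5,3)→{2,3,4}; (7,4)→{3,4,5}; (8,8)→{6,8}. Safe: 1. Place at column 1.
Row 9: attacked by (1,2)→{2}; (2,7)→{7}; (3,9)→{3,9}; (4,6)→{1,6}; (5,3)→{3,7}; (6,1)→{1,4}; (7,4)→{2,4,6}; (8,8)→{7,8,9}. Safe: 5. Place at column 5.
Columns [2, 7, 9, 6, 3, 1, 4, 8, 5], r−c [-1, -5, -6, -2, 2, 5, 3, 0, 4], r+c [3, 9, 12, 10, 8, 7, 11, 16, 14] are all distinct, so no two queens attack.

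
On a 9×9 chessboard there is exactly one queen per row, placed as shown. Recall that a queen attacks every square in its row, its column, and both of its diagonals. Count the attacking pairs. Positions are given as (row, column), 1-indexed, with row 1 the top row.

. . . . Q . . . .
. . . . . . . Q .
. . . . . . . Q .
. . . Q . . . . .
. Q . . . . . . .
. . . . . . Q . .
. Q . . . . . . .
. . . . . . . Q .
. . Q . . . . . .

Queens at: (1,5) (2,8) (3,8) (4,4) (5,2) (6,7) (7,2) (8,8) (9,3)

5

Same column: (2,8)–(3,8) (column 8); (2,8)–(8,8) (column 8); (3,8)–(8,8) (column 8); (5,2)–(7,2) (column 2).
Same diagonal: (4,4)–(8,8) (|4−8| = |4−8| = 4).
Total attacking pairs: 5.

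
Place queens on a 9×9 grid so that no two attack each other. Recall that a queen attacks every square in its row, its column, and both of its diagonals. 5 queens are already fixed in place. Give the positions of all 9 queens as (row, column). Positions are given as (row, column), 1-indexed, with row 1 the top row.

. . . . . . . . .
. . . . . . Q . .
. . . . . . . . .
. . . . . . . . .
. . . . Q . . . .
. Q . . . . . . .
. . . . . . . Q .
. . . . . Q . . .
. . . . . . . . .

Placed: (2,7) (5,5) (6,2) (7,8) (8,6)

(1,3) (2,7) (3,9) (4,1) (5,5) (6,2) (7,8) (8,6) (9,4)

Row 1: attacked by (2,7)→{6,7,8}; (5,5)→{1,5,9}; (6,2)→{2,7}; (7,8)→{2,8}; (8,6)→{6}. Safe: 3, 4. Place at column 3.
Row 3: attacked by (1,3)→{1,3,5}; (2,7)→{6,7,8}; (5,5)→{3,5,7}; (6,2)→{2,5}; (7,8)→{4,8}; (8,6)→{1,6}. Safe: 9. Place at column 9.
Row 4: attacked by (1,3)→{3,6}; (2,7)→{5,7,9}; (3,9)→{8,9}; (5,5)→{4,5,6}; (6,2)→{2,4}; (7,8)→{5,8}; (8,6)→{2,6}. Safe: 1. Place at column 1.
Row 9: attacked by (1,3)→{3}; (2,7)→{7}; (3,9)→{3,9}; (4,1)→{1,6}; (5,5)→{1,5,9}; (6,2)→{2,5}; (7,8)→{6,8}; (8,6)→{5,6,7}. Safe: 4. Place at column 4.
Columns [3, 7, 9, 1, 5, 2, 8, 6, 4], r−c [-2, -5, -6, 3, 0, 4, -1, 2, 5], r+c [4, 9, 12, 5, 10, 8, 15, 14, 13] are all distinct, so no two queens attack.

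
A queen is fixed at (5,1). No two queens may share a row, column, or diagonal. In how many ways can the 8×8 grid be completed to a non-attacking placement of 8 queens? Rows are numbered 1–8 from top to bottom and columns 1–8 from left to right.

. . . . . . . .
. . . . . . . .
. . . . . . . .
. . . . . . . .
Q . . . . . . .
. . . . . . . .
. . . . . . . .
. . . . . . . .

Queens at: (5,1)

Branch on row 1: col 2 → 3; col 3 → 4; col 4 → 5; col 6 → 4; col 7 → 1; col 8 → 1.
Sum: 3 + 4 + 5 + 4 + 1 + 1 = 18.

18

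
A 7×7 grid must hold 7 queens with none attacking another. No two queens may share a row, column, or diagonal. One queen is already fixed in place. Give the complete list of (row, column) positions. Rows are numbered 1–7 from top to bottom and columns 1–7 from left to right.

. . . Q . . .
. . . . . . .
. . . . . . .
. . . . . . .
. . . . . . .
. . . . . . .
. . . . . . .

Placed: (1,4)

Row 2: attacked by (1,4)→{3,4,5}. Safe: 1, 2, 6, 7. Place at column 1.
Row 3: attacked by (1,4)→{2,4,6}; (2,1)→{1,2}. Safe: 3, 5, 7. Place at column 3.
Row 4: attacked by (1,4)→{1,4,7}; (2,1)→{1,3}; (3,3)→{2,3,4}. Safe: 5, 6. Place at column 6.
Row 5: attacked by (1,4)→{4}; (2,1)→{1,4}; (3,3)→{1,3,5}; (4,6)→{5,6,7}. Safe: 2. Place at column 2.
Row 6: attacked by (1,4)→{4}; (2,1)→{1,5}; (3,3)→{3,6}; (4,6)→{4,6}; (5,2)→{1,2,3}. Safe: 7. Place at column 7.
Row 7: attacked by (1,4)→{4}; (2,1)→{1,6}; (3,3)→{3,7}; (4,6)→{3,6}; (5,2)→{2,4}; (6,7)→{6,7}. Safe: 5. Place at column 5.
Columns [4, 1, 3, 6, 2, 7, 5], r−c [-3, 1, 0, -2, 3, -1, 2], r+c [5, 3, 6, 10, 7, 13, 12] are all distinct, so no two queens attack.

(1,4) (2,1) (3,3) (4,6) (5,2) (6,7) (7,5)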